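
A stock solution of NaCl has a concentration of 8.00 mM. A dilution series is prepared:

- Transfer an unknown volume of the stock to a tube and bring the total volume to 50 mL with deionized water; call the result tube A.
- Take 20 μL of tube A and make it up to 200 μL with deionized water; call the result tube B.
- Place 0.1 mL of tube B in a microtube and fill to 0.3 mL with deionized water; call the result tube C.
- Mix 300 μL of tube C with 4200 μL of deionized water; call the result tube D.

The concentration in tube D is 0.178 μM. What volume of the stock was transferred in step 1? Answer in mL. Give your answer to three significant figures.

0.501 mL

Step 1: v brought to 50 mL → factor = 50 mL/v
Step 2: 20 μL brought to 200 μL → factor 200/20 = 10
Step 3: 0.1 mL brought to 0.3 mL → factor 0.3/0.1 = 3
Step 4: 300 μL + 4200 μL = 4500 μL total → factor 4500/300 = 15
Product of known-step factors = 450
Overall factor = 8.00 mM / (0.178 μM) = 44944
Step-1 factor = 44944 / 450 = 99.875
v = 50 mL / 99.875 = 0.501 mL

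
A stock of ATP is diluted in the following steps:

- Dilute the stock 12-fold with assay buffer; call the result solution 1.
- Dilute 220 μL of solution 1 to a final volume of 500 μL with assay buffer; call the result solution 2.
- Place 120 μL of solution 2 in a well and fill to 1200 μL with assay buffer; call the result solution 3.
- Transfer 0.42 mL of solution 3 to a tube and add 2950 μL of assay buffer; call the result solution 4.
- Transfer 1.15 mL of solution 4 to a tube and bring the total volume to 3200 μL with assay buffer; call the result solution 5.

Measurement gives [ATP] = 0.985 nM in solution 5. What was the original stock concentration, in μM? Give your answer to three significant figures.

6.00 μM

Step 1: 12-fold → factor 12
Step 2: 220 μL brought to 500 μL → factor 500/220 = 2.2727
Step 3: 120 μL brought to 1200 μL → factor 1200/120 = 10
Step 4: 0.42 mL + 2950 μL = 3.37 mL total → factor 3.37/0.42 = 8.0238
Step 5: 1.15 mL brought to 3200 μL → factor 3.2/1.15 = 2.7826
Overall dilution factor = 12 × 2.2727 × 10 × 8.0238 × 2.7826 = 6089.2
Stock = 0.985 nM × 6089.2 = 5998 nM = 6.00 μM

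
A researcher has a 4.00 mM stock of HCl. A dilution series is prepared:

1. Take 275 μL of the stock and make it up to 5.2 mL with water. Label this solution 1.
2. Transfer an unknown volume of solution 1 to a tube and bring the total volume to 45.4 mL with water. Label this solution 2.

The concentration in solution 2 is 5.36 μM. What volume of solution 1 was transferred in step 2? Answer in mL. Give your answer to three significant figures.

1.15 mL

Step 1: 275 μL brought to 5.2 mL → factor 5200/275 = 18.909
Step 2: v brought to 45.4 mL → factor = 45.4 mL/v
Product of known-step factors = 18.909
Overall factor = 4.00 mM / (5.36 μM) = 746.27
Step-2 factor = 746.27 / 18.909 = 39.466
v = 45.4 mL / 39.466 = 1.15 mL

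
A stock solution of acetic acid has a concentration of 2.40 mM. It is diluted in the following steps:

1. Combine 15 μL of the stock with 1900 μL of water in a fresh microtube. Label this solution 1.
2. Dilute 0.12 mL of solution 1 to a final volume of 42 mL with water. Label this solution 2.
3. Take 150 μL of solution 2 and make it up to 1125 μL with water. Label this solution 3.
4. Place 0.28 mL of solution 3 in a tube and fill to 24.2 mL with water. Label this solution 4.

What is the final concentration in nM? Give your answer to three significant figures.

Step 1: 15 μL + 1900 μL = 1915 μL total → factor 1915/15 = 127.67
Step 2: 0.12 mL brought to 42 mL → factor 42/0.12 = 350
Step 3: 150 μL brought to 1125 μL → factor 1125/150 = 7.5
Step 4: 0.28 mL brought to 24.2 mL → factor 24.2/0.28 = 86.429
Overall dilution factor = 127.67 × 350 × 7.5 × 86.429 = 2.8964 × 10^7
Final = 2.40 mM / 2.8964 × 10^7 = 8.286 × 10^-8 mM = 0.0829 nM

0.0829 nM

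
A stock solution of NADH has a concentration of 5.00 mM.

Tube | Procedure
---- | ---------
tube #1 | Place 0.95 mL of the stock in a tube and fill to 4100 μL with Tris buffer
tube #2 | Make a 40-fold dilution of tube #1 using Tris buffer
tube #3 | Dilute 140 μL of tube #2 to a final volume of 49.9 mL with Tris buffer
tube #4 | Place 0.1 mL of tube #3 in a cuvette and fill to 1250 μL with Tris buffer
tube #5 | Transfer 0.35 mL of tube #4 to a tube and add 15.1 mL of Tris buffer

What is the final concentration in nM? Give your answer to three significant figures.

Step 1: 0.95 mL brought to 4100 μL → factor 4.1/0.95 = 4.3158
Step 2: 40-fold → factor 40
Step 3: 140 μL brought to 49.9 mL → factor 49900/140 = 356.43
Step 4: 0.1 mL brought to 1250 μL → factor 1.25/0.1 = 12.5
Step 5: 0.35 mL + 15.1 mL = 15.45 mL total → factor 15.45/0.35 = 44.143
Overall dilution factor = 4.3158 × 40 × 356.43 × 12.5 × 44.143 = 3.3952 × 10^7
Final = 5.00 mM / 3.3952 × 10^7 = 1.473 × 10^-7 mM = 0.147 nM

0.147 nM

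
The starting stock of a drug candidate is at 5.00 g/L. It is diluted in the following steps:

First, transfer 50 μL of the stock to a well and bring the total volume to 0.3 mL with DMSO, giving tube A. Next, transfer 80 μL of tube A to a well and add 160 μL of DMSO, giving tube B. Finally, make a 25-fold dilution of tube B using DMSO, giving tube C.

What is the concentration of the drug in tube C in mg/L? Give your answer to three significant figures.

Step 1: 50 μL brought to 0.3 mL → factor 300/50 = 6
Step 2: 80 μL + 160 μL = 240 μL total → factor 240/80 = 3
Step 3: 25-fold → factor 25
Overall dilution factor = 6 × 3 × 25 = 450
Final = 5.00 g/L / 450 = 0.01111 g/L = 11.1 mg/L

11.1 mg/L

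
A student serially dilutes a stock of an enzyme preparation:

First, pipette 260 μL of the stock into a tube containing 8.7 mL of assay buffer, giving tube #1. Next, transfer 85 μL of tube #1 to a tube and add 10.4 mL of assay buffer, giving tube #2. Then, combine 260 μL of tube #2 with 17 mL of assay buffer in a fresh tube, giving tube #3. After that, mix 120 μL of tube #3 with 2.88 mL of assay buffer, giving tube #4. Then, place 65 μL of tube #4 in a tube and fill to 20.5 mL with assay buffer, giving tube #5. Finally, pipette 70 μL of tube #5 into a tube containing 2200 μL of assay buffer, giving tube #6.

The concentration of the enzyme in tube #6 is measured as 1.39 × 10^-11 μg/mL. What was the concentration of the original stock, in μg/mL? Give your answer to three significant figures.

1.00 μg/mL

Step 1: 260 μL + 8.7 mL = 8960 μL total → factor 8960/260 = 34.462
Step 2: 85 μL + 10.4 mL = 10485 μL total → factor 10485/85 = 123.35
Step 3: 260 μL + 17 mL = 17260 μL total → factor 17260/260 = 66.385
Step 4: 120 μL + 2.88 mL = 3000 μL total → factor 3000/120 = 25
Step 5: 65 μL brought to 20.5 mL → factor 20500/65 = 315.38
Step 6: 70 μL + 2200 μL = 2270 μL total → factor 2270/70 = 32.429
Overall dilution factor = 34.462 × 123.35 × 66.385 × 25 × 315.38 × 32.429 = 7.2154 × 10^10
Stock = 1.39 × 10^-11 μg/mL × 7.2154 × 10^10 = 1.00 μg/mL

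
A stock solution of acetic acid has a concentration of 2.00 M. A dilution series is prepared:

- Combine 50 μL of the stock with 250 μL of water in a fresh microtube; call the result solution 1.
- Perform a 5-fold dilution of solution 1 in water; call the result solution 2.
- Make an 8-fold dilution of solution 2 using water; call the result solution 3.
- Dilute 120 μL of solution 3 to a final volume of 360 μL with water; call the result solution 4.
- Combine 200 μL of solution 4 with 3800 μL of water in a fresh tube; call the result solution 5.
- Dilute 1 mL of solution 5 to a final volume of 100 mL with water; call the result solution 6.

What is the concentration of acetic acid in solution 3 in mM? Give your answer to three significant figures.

8.33 mM

Step 1: 50 μL + 250 μL = 300 μL total → factor 300/50 = 6
Step 2: 5-fold → factor 5
Step 3: 8-fold → factor 8
Dilution factor through solution 3 = 6 × 5 × 8 = 240
[solution 3] = 2.00 M / 240 = 0.008333 M = 8.33 mM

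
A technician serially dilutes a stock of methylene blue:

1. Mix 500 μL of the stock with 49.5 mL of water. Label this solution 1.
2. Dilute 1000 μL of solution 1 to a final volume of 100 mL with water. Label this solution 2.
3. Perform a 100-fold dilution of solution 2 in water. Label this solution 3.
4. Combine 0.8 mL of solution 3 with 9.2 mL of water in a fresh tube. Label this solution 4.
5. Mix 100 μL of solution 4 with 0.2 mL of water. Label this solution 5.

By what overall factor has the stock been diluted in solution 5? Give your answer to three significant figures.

3.75 × 10^7

Step 1: 500 μL + 49.5 mL = 50000 μL total → factor 50000/500 = 100
Step 2: 1000 μL brought to 100 mL → factor 1 × 10^5/1000 = 100
Step 3: 100-fold → factor 100
Step 4: 0.8 mL + 9.2 mL = 10 mL total → factor 10/0.8 = 12.5
Step 5: 100 μL + 0.2 mL = 300 μL total → factor 300/100 = 3
Overall dilution factor = 100 × 100 × 100 × 12.5 × 3 = 3.75 × 10^7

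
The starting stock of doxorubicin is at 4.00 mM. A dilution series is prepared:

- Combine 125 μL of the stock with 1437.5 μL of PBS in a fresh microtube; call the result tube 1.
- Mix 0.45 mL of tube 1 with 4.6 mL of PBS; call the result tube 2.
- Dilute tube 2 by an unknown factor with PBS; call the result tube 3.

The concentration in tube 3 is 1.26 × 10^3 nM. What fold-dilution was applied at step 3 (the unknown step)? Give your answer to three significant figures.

22.6-fold

Step 1: 125 μL + 1437.5 μL = 1562.5 μL total → factor 1562.5/125 = 12.5
Step 2: 0.45 mL + 4.6 mL = 5.05 mL total → factor 5.05/0.45 = 11.222
Step 3: unknown factor x
Product of known-step factors = 140.28
Overall factor = 4.00 mM / (1.26 × 10^3 nM) = 3174.6
x = 3174.6 / 140.28 = 22.6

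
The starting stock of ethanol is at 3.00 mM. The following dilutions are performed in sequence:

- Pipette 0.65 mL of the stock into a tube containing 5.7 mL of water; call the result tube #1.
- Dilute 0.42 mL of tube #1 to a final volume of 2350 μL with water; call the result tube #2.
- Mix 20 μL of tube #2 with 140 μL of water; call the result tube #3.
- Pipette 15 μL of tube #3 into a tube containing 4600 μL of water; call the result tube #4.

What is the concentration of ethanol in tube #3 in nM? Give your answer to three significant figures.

Step 1: 0.65 mL + 5.7 mL = 6.35 mL total → factor 6.35/0.65 = 9.7692
Step 2: 0.42 mL brought to 2350 μL → factor 2.35/0.42 = 5.5952
Step 3: 20 μL + 140 μL = 160 μL total → factor 160/20 = 8
Dilution factor through tube #3 = 9.7692 × 5.5952 × 8 = 437.29
[tube #3] = 3.00 mM / 437.29 = 0.006860 mM = 6.86 × 10^3 nM

6.86 × 10^3 nM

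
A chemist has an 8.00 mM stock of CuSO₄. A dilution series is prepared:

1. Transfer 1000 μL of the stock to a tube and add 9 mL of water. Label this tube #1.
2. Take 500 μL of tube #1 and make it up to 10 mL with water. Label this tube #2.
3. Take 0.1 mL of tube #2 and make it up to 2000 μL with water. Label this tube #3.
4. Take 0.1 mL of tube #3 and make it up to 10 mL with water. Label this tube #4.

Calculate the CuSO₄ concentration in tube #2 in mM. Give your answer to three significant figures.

0.0400 mM

Step 1: 1000 μL + 9 mL = 10000 μL total → factor 10000/1000 = 10
Step 2: 500 μL brought to 10 mL → factor 10000/500 = 20
Dilution factor through tube #2 = 10 × 20 = 200
[tube #2] = 8.00 mM / 200 = 0.0400 mM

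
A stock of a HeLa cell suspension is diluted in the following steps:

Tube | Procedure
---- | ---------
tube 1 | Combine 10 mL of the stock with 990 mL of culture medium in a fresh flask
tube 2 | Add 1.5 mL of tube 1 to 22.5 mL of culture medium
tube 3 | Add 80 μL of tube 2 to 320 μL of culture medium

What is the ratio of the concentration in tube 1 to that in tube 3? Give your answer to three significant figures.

Step 1: 10 mL + 990 mL = 1000 mL total → factor 1000/10 = 100
Step 2: 1.5 mL + 22.5 mL = 24 mL total → factor 24/1.5 = 16
Step 3: 80 μL + 320 μL = 400 μL total → factor 400/80 = 5
Dilution factor to tube 1 = 100; to tube 3 = 8000
[tube 1]/[tube 3] = (factor to tube 3)/(factor to tube 1) = 8000/100 = 80.0

80.0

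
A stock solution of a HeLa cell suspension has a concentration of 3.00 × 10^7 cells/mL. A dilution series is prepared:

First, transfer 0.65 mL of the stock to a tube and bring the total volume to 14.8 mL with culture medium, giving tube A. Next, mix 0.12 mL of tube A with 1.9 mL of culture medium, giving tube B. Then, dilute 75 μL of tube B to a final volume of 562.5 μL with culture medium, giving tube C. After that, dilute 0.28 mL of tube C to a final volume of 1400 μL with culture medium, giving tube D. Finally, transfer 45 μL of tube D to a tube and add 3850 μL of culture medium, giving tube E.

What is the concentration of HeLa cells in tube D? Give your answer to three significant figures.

Step 1: 0.65 mL brought to 14.8 mL → factor 14.8/0.65 = 22.769
Step 2: 0.12 mL + 1.9 mL = 2.02 mL total → factor 2.02/0.12 = 16.833
Step 3: 75 μL brought to 562.5 μL → factor 562.5/75 = 7.5
Step 4: 0.28 mL brought to 1400 μL → factor 1.4/0.28 = 5
Dilution factor through tube D = 22.769 × 16.833 × 7.5 × 5 = 14373
[tube D] = 3.00 × 10^7 cells/mL / 14373 = 2.09 × 10^3 cells/mL

2.09 × 10^3 cells/mL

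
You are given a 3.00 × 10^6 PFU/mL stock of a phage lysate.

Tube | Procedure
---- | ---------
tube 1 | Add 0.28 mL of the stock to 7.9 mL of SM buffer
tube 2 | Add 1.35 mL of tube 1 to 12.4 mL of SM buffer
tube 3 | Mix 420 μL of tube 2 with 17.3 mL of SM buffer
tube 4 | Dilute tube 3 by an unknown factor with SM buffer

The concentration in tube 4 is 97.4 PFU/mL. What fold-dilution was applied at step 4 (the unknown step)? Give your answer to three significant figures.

2.45-fold

Step 1: 0.28 mL + 7.9 mL = 8.18 mL total → factor 8.18/0.28 = 29.214
Step 2: 1.35 mL + 12.4 mL = 13.75 mL total → factor 13.75/1.35 = 10.185
Step 3: 420 μL + 17.3 mL = 17720 μL total → factor 17720/420 = 42.19
Step 4: unknown factor x
Product of known-step factors = 12554
Overall factor = 3.00 × 10^6 PFU/mL / (97.4 PFU/mL) = 30801
x = 30801 / 12554 = 2.45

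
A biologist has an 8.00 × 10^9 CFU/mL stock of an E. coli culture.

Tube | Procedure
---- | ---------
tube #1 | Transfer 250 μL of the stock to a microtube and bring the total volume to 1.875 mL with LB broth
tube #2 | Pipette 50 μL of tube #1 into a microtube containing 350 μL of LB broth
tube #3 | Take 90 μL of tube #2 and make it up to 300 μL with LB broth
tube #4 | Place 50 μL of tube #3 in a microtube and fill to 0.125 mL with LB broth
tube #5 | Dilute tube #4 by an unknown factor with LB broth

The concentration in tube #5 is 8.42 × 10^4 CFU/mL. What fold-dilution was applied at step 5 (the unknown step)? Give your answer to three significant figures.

Step 1: 250 μL brought to 1.875 mL → factor 1875/250 = 7.5
Step 2: 50 μL + 350 μL = 400 μL total → factor 400/50 = 8
Step 3: 90 μL brought to 300 μL → factor 300/90 = 3.3333
Step 4: 50 μL brought to 0.125 mL → factor 125/50 = 2.5
Step 5: unknown factor x
Product of known-step factors = 500
Overall factor = 8.00 × 10^9 CFU/mL / (8.42 × 10^4 CFU/mL) = 95012
x = 95012 / 500 = 190

190-fold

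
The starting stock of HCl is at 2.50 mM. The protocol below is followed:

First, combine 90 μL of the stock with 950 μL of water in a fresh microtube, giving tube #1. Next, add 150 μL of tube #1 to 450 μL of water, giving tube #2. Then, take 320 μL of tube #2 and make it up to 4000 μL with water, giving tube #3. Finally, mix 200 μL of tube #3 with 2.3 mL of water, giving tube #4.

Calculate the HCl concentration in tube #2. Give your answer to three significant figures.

0.0541 mM

Step 1: 90 μL + 950 μL = 1040 μL total → factor 1040/90 = 11.556
Step 2: 150 μL + 450 μL = 600 μL total → factor 600/150 = 4
Dilution factor through tube #2 = 11.556 × 4 = 46.222
[tube #2] = 2.50 mM / 46.222 = 0.0541 mM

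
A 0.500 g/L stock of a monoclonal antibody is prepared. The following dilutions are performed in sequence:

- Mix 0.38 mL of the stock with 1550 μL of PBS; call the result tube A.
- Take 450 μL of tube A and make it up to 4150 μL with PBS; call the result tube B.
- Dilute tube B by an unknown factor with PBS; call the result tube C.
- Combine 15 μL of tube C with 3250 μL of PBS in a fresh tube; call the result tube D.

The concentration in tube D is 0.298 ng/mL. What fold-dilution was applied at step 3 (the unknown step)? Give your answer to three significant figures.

165-fold

Step 1: 0.38 mL + 1550 μL = 1.93 mL total → factor 1.93/0.38 = 5.0789
Step 2: 450 μL brought to 4150 μL → factor 4150/450 = 9.2222
Step 3: unknown factor x
Step 4: 15 μL + 3250 μL = 3265 μL total → factor 3265/15 = 217.67
Product of known-step factors = 10195
Overall factor = 0.500 g/L / (0.298 ng/mL) = 1.6779 × 10^6
x = 1.6779 × 10^6 / 10195 = 165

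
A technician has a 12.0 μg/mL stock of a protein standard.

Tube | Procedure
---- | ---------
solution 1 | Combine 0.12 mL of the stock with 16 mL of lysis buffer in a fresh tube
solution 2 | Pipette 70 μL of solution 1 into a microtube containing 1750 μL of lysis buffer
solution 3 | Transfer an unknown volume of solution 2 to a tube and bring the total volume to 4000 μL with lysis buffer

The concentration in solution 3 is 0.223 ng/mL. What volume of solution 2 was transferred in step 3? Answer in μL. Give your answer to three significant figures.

260 μL

Step 1: 0.12 mL + 16 mL = 16.12 mL total → factor 16.12/0.12 = 134.33
Step 2: 70 μL + 1750 μL = 1820 μL total → factor 1820/70 = 26
Step 3: v brought to 4000 μL → factor = 4000 μL/v
Product of known-step factors = 3492.7
Overall factor = 12.0 μg/mL / (0.223 ng/mL) = 53812
Step-3 factor = 53812 / 3492.7 = 15.407
v = 4000 μL / 15.407 = 260 μL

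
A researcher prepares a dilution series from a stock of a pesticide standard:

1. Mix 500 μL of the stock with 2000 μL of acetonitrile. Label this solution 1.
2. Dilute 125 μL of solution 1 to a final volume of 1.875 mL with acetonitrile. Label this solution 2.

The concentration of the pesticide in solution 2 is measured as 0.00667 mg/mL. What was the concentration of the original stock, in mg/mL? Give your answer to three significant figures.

Step 1: 500 μL + 2000 μL = 2500 μL total → factor 2500/500 = 5
Step 2: 125 μL brought to 1.875 mL → factor 1875/125 = 15
Overall dilution factor = 5 × 15 = 75
Stock = 0.00667 mg/mL × 75 = 0.500 mg/mL

0.500 mg/mL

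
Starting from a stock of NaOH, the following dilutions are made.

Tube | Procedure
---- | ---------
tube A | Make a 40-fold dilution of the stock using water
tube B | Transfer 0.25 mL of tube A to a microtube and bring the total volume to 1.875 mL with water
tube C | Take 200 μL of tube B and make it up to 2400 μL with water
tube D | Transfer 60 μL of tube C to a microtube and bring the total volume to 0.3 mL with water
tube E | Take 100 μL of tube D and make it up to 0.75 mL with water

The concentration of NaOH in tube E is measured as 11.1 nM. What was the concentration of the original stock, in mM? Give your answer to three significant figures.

1.50 mM

Step 1: 40-fold → factor 40
Step 2: 0.25 mL brought to 1.875 mL → factor 1.875/0.25 = 7.5
Step 3: 200 μL brought to 2400 μL → factor 2400/200 = 12
Step 4: 60 μL brought to 0.3 mL → factor 300/60 = 5
Step 5: 100 μL brought to 0.75 mL → factor 750/100 = 7.5
Overall dilution factor = 40 × 7.5 × 12 × 5 × 7.5 = 1.35 × 10^5
Stock = 11.1 nM × 1.35 × 10^5 = 1.498 × 10^6 nM = 1.50 mM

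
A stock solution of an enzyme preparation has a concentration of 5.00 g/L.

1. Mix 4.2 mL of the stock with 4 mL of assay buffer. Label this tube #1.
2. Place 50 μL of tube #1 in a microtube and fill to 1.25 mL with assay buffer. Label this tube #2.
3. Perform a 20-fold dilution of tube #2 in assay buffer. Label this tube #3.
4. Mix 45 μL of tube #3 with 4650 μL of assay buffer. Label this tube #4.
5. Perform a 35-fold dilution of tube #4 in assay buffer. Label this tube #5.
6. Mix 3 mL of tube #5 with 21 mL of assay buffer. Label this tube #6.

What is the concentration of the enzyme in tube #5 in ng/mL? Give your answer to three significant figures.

1.40 ng/mL

Step 1: 4.2 mL + 4 mL = 8.2 mL total → factor 8.2/4.2 = 1.9524
Step 2: 50 μL brought to 1.25 mL → factor 1250/50 = 25
Step 3: 20-fold → factor 20
Step 4: 45 μL + 4650 μL = 4695 μL total → factor 4695/45 = 104.33
Step 5: 35-fold → factor 35
Dilution factor through tube #5 = 1.9524 × 25 × 20 × 104.33 × 35 = 3.5647 × 10^6
[tube #5] = 5.00 g/L / 3.5647 × 10^6 = 1.403 × 10^-6 g/L = 1.40 ng/mL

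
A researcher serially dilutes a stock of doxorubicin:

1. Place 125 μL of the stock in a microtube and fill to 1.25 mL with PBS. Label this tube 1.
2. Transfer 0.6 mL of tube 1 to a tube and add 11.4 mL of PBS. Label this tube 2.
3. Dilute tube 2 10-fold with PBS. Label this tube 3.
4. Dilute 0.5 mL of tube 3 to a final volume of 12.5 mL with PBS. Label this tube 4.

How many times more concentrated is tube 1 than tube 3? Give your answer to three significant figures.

200

Step 1: 125 μL brought to 1.25 mL → factor 1250/125 = 10
Step 2: 0.6 mL + 11.4 mL = 12 mL total → factor 12/0.6 = 20
Step 3: 10-fold → factor 10
Dilution factor to tube 1 = 10; to tube 3 = 2000
[tube 1]/[tube 3] = (factor to tube 3)/(factor to tube 1) = 2000/10 = 200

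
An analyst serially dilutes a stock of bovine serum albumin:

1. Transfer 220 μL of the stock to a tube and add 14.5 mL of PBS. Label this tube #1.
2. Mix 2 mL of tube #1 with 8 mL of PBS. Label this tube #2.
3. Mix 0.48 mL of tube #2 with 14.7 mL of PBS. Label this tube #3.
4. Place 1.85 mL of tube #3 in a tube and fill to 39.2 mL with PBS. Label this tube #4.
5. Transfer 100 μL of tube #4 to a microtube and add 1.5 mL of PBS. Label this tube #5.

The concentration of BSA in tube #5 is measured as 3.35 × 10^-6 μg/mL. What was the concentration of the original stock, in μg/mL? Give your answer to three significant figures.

12.0 μg/mL

Step 1: 220 μL + 14.5 mL = 14720 μL total → factor 14720/220 = 66.909
Step 2: 2 mL + 8 mL = 10 mL total → factor 10/2 = 5
Step 3: 0.48 mL + 14.7 mL = 15.18 mL total → factor 15.18/0.48 = 31.625
Step 4: 1.85 mL brought to 39.2 mL → factor 39.2/1.85 = 21.189
Step 5: 100 μL + 1.5 mL = 1600 μL total → factor 1600/100 = 16
Overall dilution factor = 66.909 × 5 × 31.625 × 21.189 × 16 = 3.5869 × 10^6
Stock = 3.35 × 10^-6 μg/mL × 3.5869 × 10^6 = 12.0 μg/mL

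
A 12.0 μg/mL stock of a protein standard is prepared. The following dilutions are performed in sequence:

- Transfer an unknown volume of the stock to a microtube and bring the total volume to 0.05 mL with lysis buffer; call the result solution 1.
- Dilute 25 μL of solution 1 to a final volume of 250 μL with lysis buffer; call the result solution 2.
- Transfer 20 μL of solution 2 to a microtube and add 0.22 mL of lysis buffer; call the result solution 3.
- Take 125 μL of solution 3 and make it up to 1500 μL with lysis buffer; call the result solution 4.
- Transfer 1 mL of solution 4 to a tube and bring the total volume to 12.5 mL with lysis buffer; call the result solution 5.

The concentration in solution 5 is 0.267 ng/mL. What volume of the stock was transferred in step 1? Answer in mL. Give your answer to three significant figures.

0.0200 mL

Step 1: v brought to 0.05 mL → factor = 0.05 mL/v
Step 2: 25 μL brought to 250 μL → factor 250/25 = 10
Step 3: 20 μL + 0.22 mL = 240 μL total → factor 240/20 = 12
Step 4: 125 μL brought to 1500 μL → factor 1500/125 = 12
Step 5: 1 mL brought to 12.5 mL → factor 12.5/1 = 12.5
Product of known-step factors = 18000
Overall factor = 12.0 μg/mL / (0.267 ng/mL) = 44944
Step-1 factor = 44944 / 18000 = 2.4969
v = 0.05 mL / 2.4969 = 0.0200 mL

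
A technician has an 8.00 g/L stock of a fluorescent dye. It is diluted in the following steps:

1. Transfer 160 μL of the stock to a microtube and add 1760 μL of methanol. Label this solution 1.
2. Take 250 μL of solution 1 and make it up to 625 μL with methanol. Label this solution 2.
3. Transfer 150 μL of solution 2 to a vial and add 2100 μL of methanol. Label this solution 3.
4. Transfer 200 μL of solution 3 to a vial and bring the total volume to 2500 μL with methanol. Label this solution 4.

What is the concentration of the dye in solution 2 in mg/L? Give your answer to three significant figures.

267 mg/L

Step 1: 160 μL + 1760 μL = 1920 μL total → factor 1920/160 = 12
Step 2: 250 μL brought to 625 μL → factor 625/250 = 2.5
Dilution factor through solution 2 = 12 × 2.5 = 30
[solution 2] = 8.00 g/L / 30 = 0.2667 g/L = 267 mg/L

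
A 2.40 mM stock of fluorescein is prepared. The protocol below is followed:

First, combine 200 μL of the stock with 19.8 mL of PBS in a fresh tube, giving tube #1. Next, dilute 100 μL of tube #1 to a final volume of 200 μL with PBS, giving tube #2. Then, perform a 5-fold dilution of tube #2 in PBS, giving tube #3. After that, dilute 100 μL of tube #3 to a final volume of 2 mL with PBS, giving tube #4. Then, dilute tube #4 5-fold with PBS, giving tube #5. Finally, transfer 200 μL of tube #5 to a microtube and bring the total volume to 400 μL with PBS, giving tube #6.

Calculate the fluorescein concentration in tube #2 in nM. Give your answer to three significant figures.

Step 1: 200 μL + 19.8 mL = 20000 μL total → factor 20000/200 = 100
Step 2: 100 μL brought to 200 μL → factor 200/100 = 2
Dilution factor through tube #2 = 100 × 2 = 200
[tube #2] = 2.40 mM / 200 = 0.01200 mM = 1.20 × 10^4 nM

1.20 × 10^4 nM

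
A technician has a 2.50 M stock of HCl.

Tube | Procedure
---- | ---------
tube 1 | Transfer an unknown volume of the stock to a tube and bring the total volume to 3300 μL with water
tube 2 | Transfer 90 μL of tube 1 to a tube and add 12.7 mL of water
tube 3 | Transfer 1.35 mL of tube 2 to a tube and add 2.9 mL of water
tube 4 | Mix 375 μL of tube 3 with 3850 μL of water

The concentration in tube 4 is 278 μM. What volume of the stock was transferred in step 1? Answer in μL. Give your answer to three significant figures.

1.85 × 10^3 μL

Step 1: v brought to 3300 μL → factor = 3300 μL/v
Step 2: 90 μL + 12.7 mL = 12790 μL total → factor 12790/90 = 142.11
Step 3: 1.35 mL + 2.9 mL = 4.25 mL total → factor 4.25/1.35 = 3.1481
Step 4: 375 μL + 3850 μL = 4225 μL total → factor 4225/375 = 11.267
Product of known-step factors = 5040.6
Overall factor = 2.50 M / (278 μM) = 8992.8
Step-1 factor = 8992.8 / 5040.6 = 1.7841
v = 3300 μL / 1.7841 = 1.85 × 10^3 μL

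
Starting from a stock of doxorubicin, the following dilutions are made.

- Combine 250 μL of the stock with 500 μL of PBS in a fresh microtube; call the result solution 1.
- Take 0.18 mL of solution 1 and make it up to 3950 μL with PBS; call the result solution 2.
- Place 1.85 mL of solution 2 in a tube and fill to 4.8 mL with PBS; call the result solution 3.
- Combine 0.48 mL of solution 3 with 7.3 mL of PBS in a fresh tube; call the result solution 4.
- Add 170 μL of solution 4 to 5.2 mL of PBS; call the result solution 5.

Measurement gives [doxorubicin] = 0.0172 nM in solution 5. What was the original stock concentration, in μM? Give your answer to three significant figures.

1.50 μM

Step 1: 250 μL + 500 μL = 750 μL total → factor 750/250 = 3
Step 2: 0.18 mL brought to 3950 μL → factor 3.95/0.18 = 21.944
Step 3: 1.85 mL brought to 4.8 mL → factor 4.8/1.85 = 2.5946
Step 4: 0.48 mL + 7.3 mL = 7.78 mL total → factor 7.78/0.48 = 16.208
Step 5: 170 μL + 5.2 mL = 5370 μL total → factor 5370/170 = 31.588
Overall dilution factor = 3 × 21.944 × 2.5946 × 16.208 × 31.588 = 87454
Stock = 0.0172 nM × 87454 = 1504 nM = 1.50 μM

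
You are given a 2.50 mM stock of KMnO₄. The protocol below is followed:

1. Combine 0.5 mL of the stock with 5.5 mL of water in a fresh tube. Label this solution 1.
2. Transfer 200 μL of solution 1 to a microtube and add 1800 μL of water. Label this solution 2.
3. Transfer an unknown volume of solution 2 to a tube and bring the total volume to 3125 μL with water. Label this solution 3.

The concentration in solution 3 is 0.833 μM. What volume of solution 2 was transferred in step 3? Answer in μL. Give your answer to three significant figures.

125 μL

Step 1: 0.5 mL + 5.5 mL = 6 mL total → factor 6/0.5 = 12
Step 2: 200 μL + 1800 μL = 2000 μL total → factor 2000/200 = 10
Step 3: v brought to 3125 μL → factor = 3125 μL/v
Product of known-step factors = 120
Overall factor = 2.50 mM / (0.833 μM) = 3001.2
Step-3 factor = 3001.2 / 120 = 25.01
v = 3125 μL / 25.01 = 125 μL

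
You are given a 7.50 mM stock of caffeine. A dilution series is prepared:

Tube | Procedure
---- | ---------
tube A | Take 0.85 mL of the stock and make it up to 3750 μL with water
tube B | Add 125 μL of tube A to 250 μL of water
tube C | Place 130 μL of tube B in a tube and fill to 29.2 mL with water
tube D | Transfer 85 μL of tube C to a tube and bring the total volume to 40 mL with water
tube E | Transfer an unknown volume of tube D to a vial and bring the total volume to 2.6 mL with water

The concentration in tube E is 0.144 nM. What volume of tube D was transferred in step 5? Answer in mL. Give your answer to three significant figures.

0.0698 mL

Step 1: 0.85 mL brought to 3750 μL → factor 3.75/0.85 = 4.4118
Step 2: 125 μL + 250 μL = 375 μL total → factor 375/125 = 3
Step 3: 130 μL brought to 29.2 mL → factor 29200/130 = 224.62
Step 4: 85 μL brought to 40 mL → factor 40000/85 = 470.59
Step 5: v brought to 2.6 mL → factor = 2.6 mL/v
Product of known-step factors = 1.399 × 10^6
Overall factor = 7.50 mM / (0.144 nM) = 5.2083 × 10^7
Step-5 factor = 5.2083 × 10^7 / 1.399 × 10^6 = 37.229
v = 2.6 mL / 37.229 = 0.0698 mL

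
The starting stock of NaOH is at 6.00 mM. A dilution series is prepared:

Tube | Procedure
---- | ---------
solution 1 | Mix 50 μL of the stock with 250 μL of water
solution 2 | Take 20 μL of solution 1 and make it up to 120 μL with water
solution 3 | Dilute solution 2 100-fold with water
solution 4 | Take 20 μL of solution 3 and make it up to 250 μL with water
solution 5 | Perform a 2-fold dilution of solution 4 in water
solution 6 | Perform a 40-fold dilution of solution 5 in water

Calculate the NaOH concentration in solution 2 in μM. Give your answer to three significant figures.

167 μM

Step 1: 50 μL + 250 μL = 300 μL total → factor 300/50 = 6
Step 2: 20 μL brought to 120 μL → factor 120/20 = 6
Dilution factor through solution 2 = 6 × 6 = 36
[solution 2] = 6.00 mM / 36 = 0.1667 mM = 167 μM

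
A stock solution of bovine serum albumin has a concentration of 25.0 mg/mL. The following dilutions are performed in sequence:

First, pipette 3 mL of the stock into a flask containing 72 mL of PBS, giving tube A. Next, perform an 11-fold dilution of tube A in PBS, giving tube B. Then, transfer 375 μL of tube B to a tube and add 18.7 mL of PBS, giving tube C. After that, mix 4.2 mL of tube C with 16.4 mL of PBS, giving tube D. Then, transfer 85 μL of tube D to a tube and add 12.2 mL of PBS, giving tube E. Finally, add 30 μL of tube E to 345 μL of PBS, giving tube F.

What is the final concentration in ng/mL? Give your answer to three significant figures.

0.202 ng/mL

Step 1: 3 mL + 72 mL = 75 mL total → factor 75/3 = 25
Step 2: 11-fold → factor 11
Step 3: 375 μL + 18.7 mL = 19075 μL total → factor 19075/375 = 50.867
Step 4: 4.2 mL + 16.4 mL = 20.6 mL total → factor 20.6/4.2 = 4.9048
Step 5: 85 μL + 12.2 mL = 12285 μL total → factor 12285/85 = 144.53
Step 6: 30 μL + 345 μL = 375 μL total → factor 375/30 = 12.5
Overall dilution factor = 25 × 11 × 50.867 × 4.9048 × 144.53 × 12.5 = 1.2395 × 10^8
Final = 25.0 mg/mL / 1.2395 × 10^8 = 2.017 × 10^-7 mg/mL = 0.202 ng/mL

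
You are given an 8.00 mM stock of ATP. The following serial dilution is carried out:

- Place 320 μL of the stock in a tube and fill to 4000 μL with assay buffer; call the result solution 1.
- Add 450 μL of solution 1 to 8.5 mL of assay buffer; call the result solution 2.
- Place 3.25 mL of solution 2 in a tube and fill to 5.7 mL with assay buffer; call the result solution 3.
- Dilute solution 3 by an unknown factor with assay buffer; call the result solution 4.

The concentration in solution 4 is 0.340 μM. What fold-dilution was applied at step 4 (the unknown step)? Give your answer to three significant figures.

54.0-fold

Step 1: 320 μL brought to 4000 μL → factor 4000/320 = 12.5
Step 2: 450 μL + 8.5 mL = 8950 μL total → factor 8950/450 = 19.889
Step 3: 3.25 mL brought to 5.7 mL → factor 5.7/3.25 = 1.7538
Step 4: unknown factor x
Product of known-step factors = 436.03
Overall factor = 8.00 mM / (0.340 μM) = 23529
x = 23529 / 436.03 = 54.0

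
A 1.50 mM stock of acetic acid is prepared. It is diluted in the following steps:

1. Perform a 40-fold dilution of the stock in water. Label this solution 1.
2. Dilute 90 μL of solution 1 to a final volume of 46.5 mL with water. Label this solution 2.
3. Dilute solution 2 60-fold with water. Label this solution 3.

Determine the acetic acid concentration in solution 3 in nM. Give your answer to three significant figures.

1.21 nM

Step 1: 40-fold → factor 40
Step 2: 90 μL brought to 46.5 mL → factor 46500/90 = 516.67
Step 3: 60-fold → factor 60
Overall dilution factor = 40 × 516.67 × 60 = 1.24 × 10^6
Final = 1.50 mM / 1.24 × 10^6 = 1.210 × 10^-6 mM = 1.21 nM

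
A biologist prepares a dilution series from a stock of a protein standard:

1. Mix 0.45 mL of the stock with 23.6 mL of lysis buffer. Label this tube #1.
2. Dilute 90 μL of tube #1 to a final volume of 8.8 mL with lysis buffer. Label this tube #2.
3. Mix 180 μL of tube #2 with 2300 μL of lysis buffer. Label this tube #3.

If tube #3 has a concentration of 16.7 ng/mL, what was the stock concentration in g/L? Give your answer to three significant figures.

1.20 g/L

Step 1: 0.45 mL + 23.6 mL = 24.05 mL total → factor 24.05/0.45 = 53.444
Step 2: 90 μL brought to 8.8 mL → factor 8800/90 = 97.778
Step 3: 180 μL + 2300 μL = 2480 μL total → factor 2480/180 = 13.778
Overall dilution factor = 53.444 × 97.778 × 13.778 = 71998
Stock = 16.7 ng/mL × 71998 = 1.202 × 10^6 ng/mL = 1.20 g/L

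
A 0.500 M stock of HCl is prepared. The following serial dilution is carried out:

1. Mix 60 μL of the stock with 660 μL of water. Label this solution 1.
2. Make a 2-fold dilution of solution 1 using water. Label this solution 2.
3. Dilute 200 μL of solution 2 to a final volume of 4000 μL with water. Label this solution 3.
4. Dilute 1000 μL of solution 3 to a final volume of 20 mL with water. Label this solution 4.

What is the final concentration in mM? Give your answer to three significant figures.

0.0521 mM

Step 1: 60 μL + 660 μL = 720 μL total → factor 720/60 = 12
Step 2: 2-fold → factor 2
Step 3: 200 μL brought to 4000 μL → factor 4000/200 = 20
Step 4: 1000 μL brought to 20 mL → factor 20000/1000 = 20
Overall dilution factor = 12 × 2 × 20 × 20 = 9600
Final = 0.500 M / 9600 = 5.208 × 10^-5 M = 0.0521 mM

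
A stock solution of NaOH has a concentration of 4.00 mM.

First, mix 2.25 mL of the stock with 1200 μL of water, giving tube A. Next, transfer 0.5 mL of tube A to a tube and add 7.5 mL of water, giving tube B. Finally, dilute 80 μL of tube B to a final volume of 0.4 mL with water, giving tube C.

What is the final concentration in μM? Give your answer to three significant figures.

32.6 μM

Step 1: 2.25 mL + 1200 μL = 3.45 mL total → factor 3.45/2.25 = 1.5333
Step 2: 0.5 mL + 7.5 mL = 8 mL total → factor 8/0.5 = 16
Step 3: 80 μL brought to 0.4 mL → factor 400/80 = 5
Overall dilution factor = 1.5333 × 16 × 5 = 122.67
Final = 4.00 mM / 122.67 = 0.03261 mM = 32.6 μM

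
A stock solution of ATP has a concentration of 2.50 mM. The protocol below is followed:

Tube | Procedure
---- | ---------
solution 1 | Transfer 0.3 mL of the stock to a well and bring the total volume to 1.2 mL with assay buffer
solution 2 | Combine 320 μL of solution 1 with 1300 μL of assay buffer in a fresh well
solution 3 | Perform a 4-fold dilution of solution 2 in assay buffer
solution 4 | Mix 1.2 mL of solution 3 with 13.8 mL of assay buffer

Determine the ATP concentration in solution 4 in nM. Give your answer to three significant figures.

2.47 × 10^3 nM

Step 1: 0.3 mL brought to 1.2 mL → factor 1.2/0.3 = 4
Step 2: 320 μL + 1300 μL = 1620 μL total → factor 1620/320 = 5.0625
Step 3: 4-fold → factor 4
Step 4: 1.2 mL + 13.8 mL = 15 mL total → factor 15/1.2 = 12.5
Overall dilution factor = 4 × 5.0625 × 4 × 12.5 = 1012.5
Final = 2.50 mM / 1012.5 = 0.002469 mM = 2.47 × 10^3 nM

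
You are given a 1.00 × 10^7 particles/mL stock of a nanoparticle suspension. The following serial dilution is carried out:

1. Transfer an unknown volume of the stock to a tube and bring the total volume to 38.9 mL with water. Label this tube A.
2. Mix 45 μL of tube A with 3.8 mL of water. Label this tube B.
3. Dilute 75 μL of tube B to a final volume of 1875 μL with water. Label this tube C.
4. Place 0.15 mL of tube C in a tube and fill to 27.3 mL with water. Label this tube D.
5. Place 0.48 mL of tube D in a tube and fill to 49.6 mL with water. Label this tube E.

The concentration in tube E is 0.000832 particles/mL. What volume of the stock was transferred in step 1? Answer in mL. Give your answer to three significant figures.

Step 1: v brought to 38.9 mL → factor = 38.9 mL/v
Step 2: 45 μL + 3.8 mL = 3845 μL total → factor 3845/45 = 85.444
Step 3: 75 μL brought to 1875 μL → factor 1875/75 = 25
Step 4: 0.15 mL brought to 27.3 mL → factor 27.3/0.15 = 182
Step 5: 0.48 mL brought to 49.6 mL → factor 49.6/0.48 = 103.33
Product of known-step factors = 4.0173 × 10^7
Overall factor = 1.00 × 10^7 particles/mL / (0.000832 particles/mL) = 1.2019 × 10^10
Step-1 factor = 1.2019 × 10^10 / 4.0173 × 10^7 = 299.19
v = 38.9 mL / 299.19 = 0.130 mL

0.130 mL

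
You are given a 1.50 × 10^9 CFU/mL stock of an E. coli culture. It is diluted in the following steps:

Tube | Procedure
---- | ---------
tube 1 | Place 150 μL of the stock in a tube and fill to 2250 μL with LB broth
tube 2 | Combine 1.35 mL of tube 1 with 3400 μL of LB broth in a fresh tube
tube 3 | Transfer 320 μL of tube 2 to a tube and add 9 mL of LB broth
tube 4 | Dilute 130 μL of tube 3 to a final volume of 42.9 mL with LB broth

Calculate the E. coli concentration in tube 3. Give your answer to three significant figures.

Step 1: 150 μL brought to 2250 μL → factor 2250/150 = 15
Step 2: 1.35 mL + 3400 μL = 4.75 mL total → factor 4.75/1.35 = 3.5185
Step 3: 320 μL + 9 mL = 9320 μL total → factor 9320/320 = 29.125
Dilution factor through tube 3 = 15 × 3.5185 × 29.125 = 1537.2
[tube 3] = 1.50 × 10^9 CFU/mL / 1537.2 = 9.76 × 10^5 CFU/mL

9.76 × 10^5 CFU/mL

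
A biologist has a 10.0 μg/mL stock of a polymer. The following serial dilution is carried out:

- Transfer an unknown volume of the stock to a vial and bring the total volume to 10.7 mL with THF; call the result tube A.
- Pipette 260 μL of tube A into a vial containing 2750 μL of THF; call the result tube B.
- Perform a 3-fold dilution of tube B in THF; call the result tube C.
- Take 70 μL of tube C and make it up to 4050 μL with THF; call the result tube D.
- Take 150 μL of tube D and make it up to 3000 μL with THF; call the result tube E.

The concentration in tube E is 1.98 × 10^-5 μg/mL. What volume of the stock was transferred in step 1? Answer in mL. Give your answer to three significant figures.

Step 1: v brought to 10.7 mL → factor = 10.7 mL/v
Step 2: 260 μL + 2750 μL = 3010 μL total → factor 3010/260 = 11.577
Step 3: 3-fold → factor 3
Step 4: 70 μL brought to 4050 μL → factor 4050/70 = 57.857
Step 5: 150 μL brought to 3000 μL → factor 3000/150 = 20
Product of known-step factors = 40188
Overall factor = 10.0 μg/mL / (1.98 × 10^-5 μg/mL) = 5.0505 × 10^5
Step-1 factor = 5.0505 × 10^5 / 40188 = 12.567
v = 10.7 mL / 12.567 = 0.851 mL

0.851 mL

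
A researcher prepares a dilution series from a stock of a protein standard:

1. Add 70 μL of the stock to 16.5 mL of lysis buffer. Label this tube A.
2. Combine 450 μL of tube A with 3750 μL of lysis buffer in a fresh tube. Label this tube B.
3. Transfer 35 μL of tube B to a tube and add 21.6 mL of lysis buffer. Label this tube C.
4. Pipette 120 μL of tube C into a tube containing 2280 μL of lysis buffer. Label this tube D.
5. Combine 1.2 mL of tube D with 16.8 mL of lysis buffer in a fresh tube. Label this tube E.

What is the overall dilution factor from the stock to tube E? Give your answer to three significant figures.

4.10 × 10^8

Step 1: 70 μL + 16.5 mL = 16570 μL total → factor 16570/70 = 236.71
Step 2: 450 μL + 3750 μL = 4200 μL total → factor 4200/450 = 9.3333
Step 3: 35 μL + 21.6 mL = 21635 μL total → factor 21635/35 = 618.14
Step 4: 120 μL + 2280 μL = 2400 μL total → factor 2400/120 = 20
Step 5: 1.2 mL + 16.8 mL = 18 mL total → factor 18/1.2 = 15
Overall dilution factor = 236.71 × 9.3333 × 618.14 × 20 × 15 = 4.0971 × 10^8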